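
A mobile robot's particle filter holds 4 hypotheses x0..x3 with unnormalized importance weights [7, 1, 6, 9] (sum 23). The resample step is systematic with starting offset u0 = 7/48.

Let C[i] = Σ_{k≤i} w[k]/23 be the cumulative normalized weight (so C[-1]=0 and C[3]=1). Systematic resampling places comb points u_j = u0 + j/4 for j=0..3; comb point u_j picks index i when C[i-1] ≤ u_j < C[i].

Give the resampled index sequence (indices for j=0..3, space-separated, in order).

0 2 3 3

C = [7/23, 8/23, 14/23, 1]
j=0: u_0=7/48 ∈ [0, 7/23) → index 0
j=1: u_1=19/48 ∈ [8/23, 14/23) → index 2
j=2: u_2=31/48 ∈ [14/23, 1) → index 3
j=3: u_3=43/48 ∈ [14/23, 1) → index 3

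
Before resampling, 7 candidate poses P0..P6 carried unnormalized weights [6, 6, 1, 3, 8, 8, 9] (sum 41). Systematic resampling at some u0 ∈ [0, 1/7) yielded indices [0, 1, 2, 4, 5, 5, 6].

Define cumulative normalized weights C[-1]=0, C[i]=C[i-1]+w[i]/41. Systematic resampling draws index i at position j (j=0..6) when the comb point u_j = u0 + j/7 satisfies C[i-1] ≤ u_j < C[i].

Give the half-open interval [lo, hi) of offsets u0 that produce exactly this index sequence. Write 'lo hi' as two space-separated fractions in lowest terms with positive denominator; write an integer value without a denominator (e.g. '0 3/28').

4/287 9/287

C = [6/41, 12/41, 13/41, 16/41, 24/41, 32/41, 1]
j=0 picked index 0: u0 ∈ [0, 6/41)
j=1 picked index 1: u0 ∈ [1/287, 43/287)
j=2 picked index 2: u0 ∈ [2/287, 9/287)
j=3 picked index 4: u0 ∈ [-11/287, 45/287)
j=4 picked index 5: u0 ∈ [4/287, 60/287)
j=5 picked index 5: u0 ∈ [-37/287, 19/287)
j=6 picked index 6: u0 ∈ [-22/287, 1/7)
intersection: [4/287, 9/287)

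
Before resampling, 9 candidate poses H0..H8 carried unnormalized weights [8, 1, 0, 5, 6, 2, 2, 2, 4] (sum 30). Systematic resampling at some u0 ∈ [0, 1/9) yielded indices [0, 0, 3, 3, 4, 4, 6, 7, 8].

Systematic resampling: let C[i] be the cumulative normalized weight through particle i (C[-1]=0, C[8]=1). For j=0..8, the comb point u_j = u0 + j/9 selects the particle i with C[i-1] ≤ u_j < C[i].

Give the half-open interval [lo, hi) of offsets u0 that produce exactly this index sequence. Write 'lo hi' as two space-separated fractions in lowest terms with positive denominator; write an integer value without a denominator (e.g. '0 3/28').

7/90 4/45

C = [4/15, 3/10, 3/10, 7/15, 2/3, 11/15, 4/5, 13/15, 1]
j=0 picked index 0: u0 ∈ [0, 4/15)
j=1 picked index 0: u0 ∈ [-1/9, 7/45)
j=2 picked index 3: u0 ∈ [7/90, 11/45)
j=3 picked index 3: u0 ∈ [-1/30, 2/15)
j=4 picked index 4: u0 ∈ [1/45, 2/9)
j=5 picked index 4: u0 ∈ [-4/45, 1/9)
j=6 picked index 6: u0 ∈ [1/15, 2/15)
j=7 picked index 7: u0 ∈ [1/45, 4/45)
j=8 picked index 8: u0 ∈ [-1/45, 1/9)
intersection: [7/90, 4/45)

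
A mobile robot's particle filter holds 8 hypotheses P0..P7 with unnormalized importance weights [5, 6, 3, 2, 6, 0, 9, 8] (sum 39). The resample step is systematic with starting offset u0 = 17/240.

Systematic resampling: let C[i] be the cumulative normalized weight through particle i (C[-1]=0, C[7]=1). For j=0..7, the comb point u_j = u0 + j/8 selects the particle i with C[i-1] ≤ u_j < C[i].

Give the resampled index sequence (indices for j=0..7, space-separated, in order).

C = [5/39, 11/39, 14/39, 16/39, 22/39, 22/39, 31/39, 1]
j=0: u_0=17/240 ∈ [0, 5/39) → index 0
j=1: u_1=47/240 ∈ [5/39, 11/39) → index 1
j=2: u_2=77/240 ∈ [11/39, 14/39) → index 2
j=3: u_3=107/240 ∈ [16/39, 22/39) → index 4
j=4: u_4=137/240 ∈ [22/39, 31/39) → index 6
j=5: u_5=167/240 ∈ [22/39, 31/39) → index 6
j=6: u_6=197/240 ∈ [31/39, 1) → index 7
j=7: u_7=227/240 ∈ [31/39, 1) → index 7

0 1 2 4 6 6 7 7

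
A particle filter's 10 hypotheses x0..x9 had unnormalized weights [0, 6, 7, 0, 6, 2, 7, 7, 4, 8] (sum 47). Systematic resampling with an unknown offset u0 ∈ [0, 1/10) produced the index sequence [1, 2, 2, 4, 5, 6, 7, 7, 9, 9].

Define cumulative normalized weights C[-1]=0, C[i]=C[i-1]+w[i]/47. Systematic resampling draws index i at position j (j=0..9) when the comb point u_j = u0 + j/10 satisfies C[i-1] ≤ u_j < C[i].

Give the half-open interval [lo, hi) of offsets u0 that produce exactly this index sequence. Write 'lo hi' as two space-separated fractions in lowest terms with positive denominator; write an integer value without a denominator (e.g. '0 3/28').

7/235 21/470

C = [0, 6/47, 13/47, 13/47, 19/47, 21/47, 28/47, 35/47, 39/47, 1]
j=0 picked index 1: u0 ∈ [0, 6/47)
j=1 picked index 2: u0 ∈ [13/470, 83/470)
j=2 picked index 2: u0 ∈ [-17/235, 18/235)
j=3 picked index 4: u0 ∈ [-11/470, 49/470)
j=4 picked index 5: u0 ∈ [1/235, 11/235)
j=5 picked index 6: u0 ∈ [-5/94, 9/94)
j=6 picked index 7: u0 ∈ [-1/235, 34/235)
j=7 picked index 7: u0 ∈ [-49/470, 21/470)
j=8 picked index 9: u0 ∈ [7/235, 1/5)
j=9 picked index 9: u0 ∈ [-33/470, 1/10)
intersection: [7/235, 21/470)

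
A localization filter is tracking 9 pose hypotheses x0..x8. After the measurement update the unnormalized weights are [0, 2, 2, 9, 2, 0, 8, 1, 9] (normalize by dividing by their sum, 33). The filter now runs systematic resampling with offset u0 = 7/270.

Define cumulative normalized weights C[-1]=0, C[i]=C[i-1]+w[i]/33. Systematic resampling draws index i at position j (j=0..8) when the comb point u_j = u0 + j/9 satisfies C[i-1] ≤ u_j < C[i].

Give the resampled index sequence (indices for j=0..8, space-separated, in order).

1 3 3 3 6 6 6 8 8

C = [0, 2/33, 4/33, 13/33, 5/11, 5/11, 23/33, 8/11, 1]
j=0: u_0=7/270 ∈ [0, 2/33) → index 1
j=1: u_1=37/270 ∈ [4/33, 13/33) → index 3
j=2: u_2=67/270 ∈ [4/33, 13/33) → index 3
j=3: u_3=97/270 ∈ [4/33, 13/33) → index 3
j=4: u_4=127/270 ∈ [5/11, 23/33) → index 6
j=5: u_5=157/270 ∈ [5/11, 23/33) → index 6
j=6: u_6=187/270 ∈ [5/11, 23/33) → index 6
j=7: u_7=217/270 ∈ [8/11, 1) → index 8
j=8: u_8=247/270 ∈ [8/11, 1) → index 8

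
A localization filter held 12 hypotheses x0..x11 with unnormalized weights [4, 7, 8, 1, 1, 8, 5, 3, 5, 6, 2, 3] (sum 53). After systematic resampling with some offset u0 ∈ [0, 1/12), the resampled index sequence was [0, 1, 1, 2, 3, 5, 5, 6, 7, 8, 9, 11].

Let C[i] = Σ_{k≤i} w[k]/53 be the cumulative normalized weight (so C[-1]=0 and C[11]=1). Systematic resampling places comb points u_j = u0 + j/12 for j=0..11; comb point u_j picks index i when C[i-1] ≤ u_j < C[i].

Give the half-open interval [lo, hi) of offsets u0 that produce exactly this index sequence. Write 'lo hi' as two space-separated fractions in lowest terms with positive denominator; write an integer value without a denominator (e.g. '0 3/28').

17/636 5/159

C = [4/53, 11/53, 19/53, 20/53, 21/53, 29/53, 34/53, 37/53, 42/53, 48/53, 50/53, 1]
j=0 picked index 0: u0 ∈ [0, 4/53)
j=1 picked index 1: u0 ∈ [-5/636, 79/636)
j=2 picked index 1: u0 ∈ [-29/318, 13/318)
j=3 picked index 2: u0 ∈ [-9/212, 23/212)
j=4 picked index 3: u0 ∈ [4/159, 7/159)
j=5 picked index 5: u0 ∈ [-13/636, 83/636)
j=6 picked index 5: u0 ∈ [-11/106, 5/106)
j=7 picked index 6: u0 ∈ [-23/636, 37/636)
j=8 picked index 7: u0 ∈ [-4/159, 5/159)
j=9 picked index 8: u0 ∈ [-11/212, 9/212)
j=10 picked index 9: u0 ∈ [-13/318, 23/318)
j=11 picked index 11: u0 ∈ [17/636, 1/12)
intersection: [17/636, 5/159)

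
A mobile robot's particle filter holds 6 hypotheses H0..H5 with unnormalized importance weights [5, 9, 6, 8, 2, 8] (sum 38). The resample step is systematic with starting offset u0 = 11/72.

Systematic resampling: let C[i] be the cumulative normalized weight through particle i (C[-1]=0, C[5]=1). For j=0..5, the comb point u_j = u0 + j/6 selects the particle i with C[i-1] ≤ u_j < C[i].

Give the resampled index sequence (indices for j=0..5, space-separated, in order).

C = [5/38, 7/19, 10/19, 14/19, 15/19, 1]
j=0: u_0=11/72 ∈ [5/38, 7/19) → index 1
j=1: u_1=23/72 ∈ [5/38, 7/19) → index 1
j=2: u_2=35/72 ∈ [7/19, 10/19) → index 2
j=3: u_3=47/72 ∈ [10/19, 14/19) → index 3
j=4: u_4=59/72 ∈ [15/19, 1) → index 5
j=5: u_5=71/72 ∈ [15/19, 1) → index 5

1 1 2 3 5 5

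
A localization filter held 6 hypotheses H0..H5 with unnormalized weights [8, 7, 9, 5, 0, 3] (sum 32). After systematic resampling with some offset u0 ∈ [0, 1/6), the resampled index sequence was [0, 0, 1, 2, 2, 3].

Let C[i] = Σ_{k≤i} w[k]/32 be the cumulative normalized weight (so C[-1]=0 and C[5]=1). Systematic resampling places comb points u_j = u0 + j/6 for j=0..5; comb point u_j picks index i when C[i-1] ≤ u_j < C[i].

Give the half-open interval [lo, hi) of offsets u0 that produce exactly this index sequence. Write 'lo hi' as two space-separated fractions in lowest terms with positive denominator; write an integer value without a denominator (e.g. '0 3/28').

C = [1/4, 15/32, 3/4, 29/32, 29/32, 1]
j=0 picked index 0: u0 ∈ [0, 1/4)
j=1 picked index 0: u0 ∈ [-1/6, 1/12)
j=2 picked index 1: u0 ∈ [-1/12, 13/96)
j=3 picked index 2: u0 ∈ [-1/32, 1/4)
j=4 picked index 2: u0 ∈ [-19/96, 1/12)
j=5 picked index 3: u0 ∈ [-1/12, 7/96)
intersection: [0, 7/96)

0 7/96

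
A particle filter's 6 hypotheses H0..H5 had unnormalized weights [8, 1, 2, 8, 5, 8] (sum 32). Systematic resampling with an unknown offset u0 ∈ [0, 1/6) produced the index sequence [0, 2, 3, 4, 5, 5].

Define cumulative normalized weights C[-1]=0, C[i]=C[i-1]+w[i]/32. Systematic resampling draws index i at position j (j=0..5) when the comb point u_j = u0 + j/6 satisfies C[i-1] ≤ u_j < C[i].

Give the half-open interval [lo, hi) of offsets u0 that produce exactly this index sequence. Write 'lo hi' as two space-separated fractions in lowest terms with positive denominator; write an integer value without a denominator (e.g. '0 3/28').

C = [1/4, 9/32, 11/32, 19/32, 3/4, 1]
j=0 picked index 0: u0 ∈ [0, 1/4)
j=1 picked index 2: u0 ∈ [11/96, 17/96)
j=2 picked index 3: u0 ∈ [1/96, 25/96)
j=3 picked index 4: u0 ∈ [3/32, 1/4)
j=4 picked index 5: u0 ∈ [1/12, 1/3)
j=5 picked index 5: u0 ∈ [-1/12, 1/6)
intersection: [11/96, 1/6)

11/96 1/6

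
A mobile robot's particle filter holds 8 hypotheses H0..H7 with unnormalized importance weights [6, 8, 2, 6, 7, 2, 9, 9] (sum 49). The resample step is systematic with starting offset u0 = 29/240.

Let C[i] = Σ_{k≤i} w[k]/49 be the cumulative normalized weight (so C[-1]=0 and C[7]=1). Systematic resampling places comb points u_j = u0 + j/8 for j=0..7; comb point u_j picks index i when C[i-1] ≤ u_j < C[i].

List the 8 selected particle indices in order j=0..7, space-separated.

C = [6/49, 2/7, 16/49, 22/49, 29/49, 31/49, 40/49, 1]
j=0: u_0=29/240 ∈ [0, 6/49) → index 0
j=1: u_1=59/240 ∈ [6/49, 2/7) → index 1
j=2: u_2=89/240 ∈ [16/49, 22/49) → index 3
j=3: u_3=119/240 ∈ [22/49, 29/49) → index 4
j=4: u_4=149/240 ∈ [29/49, 31/49) → index 5
j=5: u_5=179/240 ∈ [31/49, 40/49) → index 6
j=6: u_6=209/240 ∈ [40/49, 1) → index 7
j=7: u_7=239/240 ∈ [40/49, 1) → index 7

0 1 3 4 5 6 7 7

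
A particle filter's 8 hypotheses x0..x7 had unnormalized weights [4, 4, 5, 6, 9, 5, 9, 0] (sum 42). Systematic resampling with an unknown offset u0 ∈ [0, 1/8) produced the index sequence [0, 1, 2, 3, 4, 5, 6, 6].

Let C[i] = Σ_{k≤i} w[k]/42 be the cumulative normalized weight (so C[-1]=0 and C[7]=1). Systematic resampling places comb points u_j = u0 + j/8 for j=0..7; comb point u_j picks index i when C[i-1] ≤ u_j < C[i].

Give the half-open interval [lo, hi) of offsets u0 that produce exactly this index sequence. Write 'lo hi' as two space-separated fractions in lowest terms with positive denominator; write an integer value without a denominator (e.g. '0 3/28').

C = [2/21, 4/21, 13/42, 19/42, 2/3, 11/14, 1, 1]
j=0 picked index 0: u0 ∈ [0, 2/21)
j=1 picked index 1: u0 ∈ [-5/168, 11/168)
j=2 picked index 2: u0 ∈ [-5/84, 5/84)
j=3 picked index 3: u0 ∈ [-11/168, 13/168)
j=4 picked index 4: u0 ∈ [-1/21, 1/6)
j=5 picked index 5: u0 ∈ [1/24, 9/56)
j=6 picked index 6: u0 ∈ [1/28, 1/4)
j=7 picked index 6: u0 ∈ [-5/56, 1/8)
intersection: [1/24, 5/84)

1/24 5/84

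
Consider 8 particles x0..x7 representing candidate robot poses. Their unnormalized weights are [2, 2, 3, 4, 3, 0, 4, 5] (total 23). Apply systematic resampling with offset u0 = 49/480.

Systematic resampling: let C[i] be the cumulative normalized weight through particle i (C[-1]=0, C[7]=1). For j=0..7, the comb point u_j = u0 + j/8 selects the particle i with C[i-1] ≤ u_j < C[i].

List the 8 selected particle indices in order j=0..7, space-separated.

C = [2/23, 4/23, 7/23, 11/23, 14/23, 14/23, 18/23, 1]
j=0: u_0=49/480 ∈ [2/23, 4/23) → index 1
j=1: u_1=109/480 ∈ [4/23, 7/23) → index 2
j=2: u_2=169/480 ∈ [7/23, 11/23) → index 3
j=3: u_3=229/480 ∈ [7/23, 11/23) → index 3
j=4: u_4=289/480 ∈ [11/23, 14/23) → index 4
j=5: u_5=349/480 ∈ [14/23, 18/23) → index 6
j=6: u_6=409/480 ∈ [18/23, 1) → index 7
j=7: u_7=469/480 ∈ [18/23, 1) → index 7

1 2 3 3 4 6 7 7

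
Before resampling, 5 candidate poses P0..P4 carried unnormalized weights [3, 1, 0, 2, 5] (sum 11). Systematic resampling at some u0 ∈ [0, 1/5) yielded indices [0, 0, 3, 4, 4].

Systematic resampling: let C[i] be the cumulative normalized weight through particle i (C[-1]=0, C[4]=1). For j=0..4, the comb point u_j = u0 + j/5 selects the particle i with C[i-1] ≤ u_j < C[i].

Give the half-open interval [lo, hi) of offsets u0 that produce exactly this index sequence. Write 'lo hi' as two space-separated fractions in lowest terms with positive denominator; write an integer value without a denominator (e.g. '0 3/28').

C = [3/11, 4/11, 4/11, 6/11, 1]
j=0 picked index 0: u0 ∈ [0, 3/11)
j=1 picked index 0: u0 ∈ [-1/5, 4/55)
j=2 picked index 3: u0 ∈ [-2/55, 8/55)
j=3 picked index 4: u0 ∈ [-3/55, 2/5)
j=4 picked index 4: u0 ∈ [-14/55, 1/5)
intersection: [0, 4/55)

0 4/55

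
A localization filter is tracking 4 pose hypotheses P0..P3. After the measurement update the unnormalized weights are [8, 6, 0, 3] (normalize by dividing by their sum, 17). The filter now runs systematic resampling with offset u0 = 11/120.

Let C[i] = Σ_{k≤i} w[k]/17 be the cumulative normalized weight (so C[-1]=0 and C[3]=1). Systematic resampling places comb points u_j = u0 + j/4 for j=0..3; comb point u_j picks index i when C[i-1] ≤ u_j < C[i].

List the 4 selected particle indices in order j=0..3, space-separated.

0 0 1 3

C = [8/17, 14/17, 14/17, 1]
j=0: u_0=11/120 ∈ [0, 8/17) → index 0
j=1: u_1=41/120 ∈ [0, 8/17) → index 0
j=2: u_2=71/120 ∈ [8/17, 14/17) → index 1
j=3: u_3=101/120 ∈ [14/17, 1) → index 3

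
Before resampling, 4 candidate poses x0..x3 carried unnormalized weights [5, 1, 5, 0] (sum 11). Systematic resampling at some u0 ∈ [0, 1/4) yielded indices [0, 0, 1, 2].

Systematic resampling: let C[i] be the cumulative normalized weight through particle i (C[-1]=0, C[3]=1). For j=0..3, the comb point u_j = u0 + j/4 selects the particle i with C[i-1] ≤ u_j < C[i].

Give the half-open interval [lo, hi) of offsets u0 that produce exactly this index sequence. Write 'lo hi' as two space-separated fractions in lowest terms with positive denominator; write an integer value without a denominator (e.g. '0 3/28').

C = [5/11, 6/11, 1, 1]
j=0 picked index 0: u0 ∈ [0, 5/11)
j=1 picked index 0: u0 ∈ [-1/4, 9/44)
j=2 picked index 1: u0 ∈ [-1/22, 1/22)
j=3 picked index 2: u0 ∈ [-9/44, 1/4)
intersection: [0, 1/22)

0 1/22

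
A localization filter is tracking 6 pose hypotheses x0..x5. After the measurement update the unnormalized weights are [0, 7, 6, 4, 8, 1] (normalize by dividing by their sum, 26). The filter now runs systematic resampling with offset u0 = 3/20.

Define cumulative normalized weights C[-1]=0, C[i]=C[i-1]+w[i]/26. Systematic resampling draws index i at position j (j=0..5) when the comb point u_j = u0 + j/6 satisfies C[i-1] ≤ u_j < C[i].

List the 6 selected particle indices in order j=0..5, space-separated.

1 2 2 3 4 5

C = [0, 7/26, 1/2, 17/26, 25/26, 1]
j=0: u_0=3/20 ∈ [0, 7/26) → index 1
j=1: u_1=19/60 ∈ [7/26, 1/2) → index 2
j=2: u_2=29/60 ∈ [7/26, 1/2) → index 2
j=3: u_3=13/20 ∈ [1/2, 17/26) → index 3
j=4: u_4=49/60 ∈ [17/26, 25/26) → index 4
j=5: u_5=59/60 ∈ [25/26, 1) → index 5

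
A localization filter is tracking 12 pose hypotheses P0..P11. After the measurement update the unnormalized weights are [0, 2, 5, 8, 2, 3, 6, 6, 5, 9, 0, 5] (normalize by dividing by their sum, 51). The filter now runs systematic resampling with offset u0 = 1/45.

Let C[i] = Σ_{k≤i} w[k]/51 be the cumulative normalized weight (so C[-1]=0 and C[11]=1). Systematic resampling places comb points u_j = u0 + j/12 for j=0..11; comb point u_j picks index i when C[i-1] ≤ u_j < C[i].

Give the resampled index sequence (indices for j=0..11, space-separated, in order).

C = [0, 2/51, 7/51, 5/17, 1/3, 20/51, 26/51, 32/51, 37/51, 46/51, 46/51, 1]
j=0: u_0=1/45 ∈ [0, 2/51) → index 1
j=1: u_1=19/180 ∈ [2/51, 7/51) → index 2
j=2: u_2=17/90 ∈ [7/51, 5/17) → index 3
j=3: u_3=49/180 ∈ [7/51, 5/17) → index 3
j=4: u_4=16/45 ∈ [1/3, 20/51) → index 5
j=5: u_5=79/180 ∈ [20/51, 26/51) → index 6
j=6: u_6=47/90 ∈ [26/51, 32/51) → index 7
j=7: u_7=109/180 ∈ [26/51, 32/51) → index 7
j=8: u_8=31/45 ∈ [32/51, 37/51) → index 8
j=9: u_9=139/180 ∈ [37/51, 46/51) → index 9
j=10: u_10=77/90 ∈ [37/51, 46/51) → index 9
j=11: u_11=169/180 ∈ [46/51, 1) → index 11

1 2 3 3 5 6 7 7 8 9 9 11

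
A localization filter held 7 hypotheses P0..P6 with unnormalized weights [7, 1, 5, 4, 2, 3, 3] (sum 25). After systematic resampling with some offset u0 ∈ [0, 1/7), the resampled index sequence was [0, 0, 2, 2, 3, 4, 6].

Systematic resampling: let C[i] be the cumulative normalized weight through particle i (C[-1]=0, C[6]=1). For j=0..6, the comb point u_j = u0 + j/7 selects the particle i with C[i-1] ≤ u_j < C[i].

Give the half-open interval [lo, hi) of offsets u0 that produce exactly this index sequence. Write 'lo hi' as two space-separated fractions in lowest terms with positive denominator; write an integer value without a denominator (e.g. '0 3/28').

C = [7/25, 8/25, 13/25, 17/25, 19/25, 22/25, 1]
j=0 picked index 0: u0 ∈ [0, 7/25)
j=1 picked index 0: u0 ∈ [-1/7, 24/175)
j=2 picked index 2: u0 ∈ [6/175, 41/175)
j=3 picked index 2: u0 ∈ [-19/175, 16/175)
j=4 picked index 3: u0 ∈ [-9/175, 19/175)
j=5 picked index 4: u0 ∈ [-6/175, 8/175)
j=6 picked index 6: u0 ∈ [4/175, 1/7)
intersection: [6/175, 8/175)

6/175 8/175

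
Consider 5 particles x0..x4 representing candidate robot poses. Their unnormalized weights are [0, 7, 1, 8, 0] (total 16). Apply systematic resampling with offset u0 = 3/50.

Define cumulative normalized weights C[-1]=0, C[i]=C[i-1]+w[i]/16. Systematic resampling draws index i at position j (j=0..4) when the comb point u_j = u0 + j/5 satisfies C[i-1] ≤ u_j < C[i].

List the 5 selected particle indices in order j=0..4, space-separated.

1 1 2 3 3

C = [0, 7/16, 1/2, 1, 1]
j=0: u_0=3/50 ∈ [0, 7/16) → index 1
j=1: u_1=13/50 ∈ [0, 7/16) → index 1
j=2: u_2=23/50 ∈ [7/16, 1/2) → index 2
j=3: u_3=33/50 ∈ [1/2, 1) → index 3
j=4: u_4=43/50 ∈ [1/2, 1) → index 3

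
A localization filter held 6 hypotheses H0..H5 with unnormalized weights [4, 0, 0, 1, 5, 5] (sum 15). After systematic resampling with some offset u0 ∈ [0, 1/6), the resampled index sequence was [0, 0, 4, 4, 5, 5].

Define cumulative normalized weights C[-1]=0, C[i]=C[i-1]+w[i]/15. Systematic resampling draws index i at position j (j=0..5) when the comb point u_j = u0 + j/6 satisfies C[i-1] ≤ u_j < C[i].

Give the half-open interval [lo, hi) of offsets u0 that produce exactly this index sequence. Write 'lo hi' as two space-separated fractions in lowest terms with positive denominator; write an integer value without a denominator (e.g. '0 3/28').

C = [4/15, 4/15, 4/15, 1/3, 2/3, 1]
j=0 picked index 0: u0 ∈ [0, 4/15)
j=1 picked index 0: u0 ∈ [-1/6, 1/10)
j=2 picked index 4: u0 ∈ [0, 1/3)
j=3 picked index 4: u0 ∈ [-1/6, 1/6)
j=4 picked index 5: u0 ∈ [0, 1/3)
j=5 picked index 5: u0 ∈ [-1/6, 1/6)
intersection: [0, 1/10)

0 1/10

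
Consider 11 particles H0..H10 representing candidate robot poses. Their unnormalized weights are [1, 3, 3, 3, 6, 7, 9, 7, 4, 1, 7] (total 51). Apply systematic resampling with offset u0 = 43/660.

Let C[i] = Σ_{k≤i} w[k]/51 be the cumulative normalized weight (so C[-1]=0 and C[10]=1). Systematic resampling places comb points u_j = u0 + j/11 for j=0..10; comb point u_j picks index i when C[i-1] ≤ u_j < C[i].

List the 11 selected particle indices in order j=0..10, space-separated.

C = [1/51, 4/51, 7/51, 10/51, 16/51, 23/51, 32/51, 13/17, 43/51, 44/51, 1]
j=0: u_0=43/660 ∈ [1/51, 4/51) → index 1
j=1: u_1=103/660 ∈ [7/51, 10/51) → index 3
j=2: u_2=163/660 ∈ [10/51, 16/51) → index 4
j=3: u_3=223/660 ∈ [16/51, 23/51) → index 5
j=4: u_4=283/660 ∈ [16/51, 23/51) → index 5
j=5: u_5=343/660 ∈ [23/51, 32/51) → index 6
j=6: u_6=403/660 ∈ [23/51, 32/51) → index 6
j=7: u_7=463/660 ∈ [32/51, 13/17) → index 7
j=8: u_8=523/660 ∈ [13/17, 43/51) → index 8
j=9: u_9=53/60 ∈ [44/51, 1) → index 10
j=10: u_10=643/660 ∈ [44/51, 1) → index 10

1 3 4 5 5 6 6 7 8 10 10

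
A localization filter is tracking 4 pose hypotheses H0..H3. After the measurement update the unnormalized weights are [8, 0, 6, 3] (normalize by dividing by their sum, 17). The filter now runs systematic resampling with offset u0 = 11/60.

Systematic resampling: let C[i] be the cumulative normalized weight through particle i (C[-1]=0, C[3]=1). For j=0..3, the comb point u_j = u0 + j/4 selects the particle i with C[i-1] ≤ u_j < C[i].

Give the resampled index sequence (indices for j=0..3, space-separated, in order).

0 0 2 3

C = [8/17, 8/17, 14/17, 1]
j=0: u_0=11/60 ∈ [0, 8/17) → index 0
j=1: u_1=13/30 ∈ [0, 8/17) → index 0
j=2: u_2=41/60 ∈ [8/17, 14/17) → index 2
j=3: u_3=14/15 ∈ [14/17, 1) → index 3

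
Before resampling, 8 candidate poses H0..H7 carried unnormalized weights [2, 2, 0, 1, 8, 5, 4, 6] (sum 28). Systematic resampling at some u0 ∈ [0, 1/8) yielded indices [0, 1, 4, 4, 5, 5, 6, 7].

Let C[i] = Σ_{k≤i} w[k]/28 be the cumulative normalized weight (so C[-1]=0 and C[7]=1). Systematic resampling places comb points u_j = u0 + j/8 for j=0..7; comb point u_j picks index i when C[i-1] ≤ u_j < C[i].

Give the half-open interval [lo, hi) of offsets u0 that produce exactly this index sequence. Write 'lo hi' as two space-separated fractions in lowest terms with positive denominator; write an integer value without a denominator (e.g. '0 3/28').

C = [1/14, 1/7, 1/7, 5/28, 13/28, 9/14, 11/14, 1]
j=0 picked index 0: u0 ∈ [0, 1/14)
j=1 picked index 1: u0 ∈ [-3/56, 1/56)
j=2 picked index 4: u0 ∈ [-1/14, 3/14)
j=3 picked index 4: u0 ∈ [-11/56, 5/56)
j=4 picked index 5: u0 ∈ [-1/28, 1/7)
j=5 picked index 5: u0 ∈ [-9/56, 1/56)
j=6 picked index 6: u0 ∈ [-3/28, 1/28)
j=7 picked index 7: u0 ∈ [-5/56, 1/8)
intersection: [0, 1/56)

0 1/56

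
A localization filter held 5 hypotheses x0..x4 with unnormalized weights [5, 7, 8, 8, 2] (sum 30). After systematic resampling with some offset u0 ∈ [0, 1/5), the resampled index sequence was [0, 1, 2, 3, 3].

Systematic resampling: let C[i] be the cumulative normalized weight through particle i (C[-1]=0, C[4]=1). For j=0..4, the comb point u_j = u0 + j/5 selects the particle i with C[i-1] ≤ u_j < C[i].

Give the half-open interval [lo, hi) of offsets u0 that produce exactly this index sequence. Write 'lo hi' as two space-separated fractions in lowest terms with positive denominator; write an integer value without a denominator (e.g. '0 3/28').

1/15 2/15

C = [1/6, 2/5, 2/3, 14/15, 1]
j=0 picked index 0: u0 ∈ [0, 1/6)
j=1 picked index 1: u0 ∈ [-1/30, 1/5)
j=2 picked index 2: u0 ∈ [0, 4/15)
j=3 picked index 3: u0 ∈ [1/15, 1/3)
j=4 picked index 3: u0 ∈ [-2/15, 2/15)
intersection: [1/15, 2/15)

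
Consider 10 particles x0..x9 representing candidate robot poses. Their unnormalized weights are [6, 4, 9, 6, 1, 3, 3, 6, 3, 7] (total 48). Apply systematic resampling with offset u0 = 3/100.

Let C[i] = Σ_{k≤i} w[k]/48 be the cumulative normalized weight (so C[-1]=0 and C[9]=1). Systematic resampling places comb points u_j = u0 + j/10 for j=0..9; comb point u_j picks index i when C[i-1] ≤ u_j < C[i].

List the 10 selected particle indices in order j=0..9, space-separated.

C = [1/8, 5/24, 19/48, 25/48, 13/24, 29/48, 2/3, 19/24, 41/48, 1]
j=0: u_0=3/100 ∈ [0, 1/8) → index 0
j=1: u_1=13/100 ∈ [1/8, 5/24) → index 1
j=2: u_2=23/100 ∈ [5/24, 19/48) → index 2
j=3: u_3=33/100 ∈ [5/24, 19/48) → index 2
j=4: u_4=43/100 ∈ [19/48, 25/48) → index 3
j=5: u_5=53/100 ∈ [25/48, 13/24) → index 4
j=6: u_6=63/100 ∈ [29/48, 2/3) → index 6
j=7: u_7=73/100 ∈ [2/3, 19/24) → index 7
j=8: u_8=83/100 ∈ [19/24, 41/48) → index 8
j=9: u_9=93/100 ∈ [41/48, 1) → index 9

0 1 2 2 3 4 6 7 8 9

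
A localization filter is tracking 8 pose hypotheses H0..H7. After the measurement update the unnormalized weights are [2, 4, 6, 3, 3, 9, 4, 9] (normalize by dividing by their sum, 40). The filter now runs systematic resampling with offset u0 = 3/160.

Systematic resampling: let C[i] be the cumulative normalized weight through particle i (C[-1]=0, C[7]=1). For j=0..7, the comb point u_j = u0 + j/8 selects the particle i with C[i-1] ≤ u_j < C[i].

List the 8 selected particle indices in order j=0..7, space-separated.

C = [1/20, 3/20, 3/10, 3/8, 9/20, 27/40, 31/40, 1]
j=0: u_0=3/160 ∈ [0, 1/20) → index 0
j=1: u_1=23/160 ∈ [1/20, 3/20) → index 1
j=2: u_2=43/160 ∈ [3/20, 3/10) → index 2
j=3: u_3=63/160 ∈ [3/8, 9/20) → index 4
j=4: u_4=83/160 ∈ [9/20, 27/40) → index 5
j=5: u_5=103/160 ∈ [9/20, 27/40) → index 5
j=6: u_6=123/160 ∈ [27/40, 31/40) → index 6
j=7: u_7=143/160 ∈ [31/40, 1) → index 7

0 1 2 4 5 5 6 7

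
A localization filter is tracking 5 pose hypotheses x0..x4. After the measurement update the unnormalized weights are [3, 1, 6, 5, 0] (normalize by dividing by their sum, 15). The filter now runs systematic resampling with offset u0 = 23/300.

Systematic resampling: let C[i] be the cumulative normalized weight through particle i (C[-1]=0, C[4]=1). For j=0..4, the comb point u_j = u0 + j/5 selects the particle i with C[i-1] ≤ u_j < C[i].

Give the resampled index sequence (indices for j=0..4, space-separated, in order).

0 2 2 3 3

C = [1/5, 4/15, 2/3, 1, 1]
j=0: u_0=23/300 ∈ [0, 1/5) → index 0
j=1: u_1=83/300 ∈ [4/15, 2/3) → index 2
j=2: u_2=143/300 ∈ [4/15, 2/3) → index 2
j=3: u_3=203/300 ∈ [2/3, 1) → index 3
j=4: u_4=263/300 ∈ [2/3, 1) → index 3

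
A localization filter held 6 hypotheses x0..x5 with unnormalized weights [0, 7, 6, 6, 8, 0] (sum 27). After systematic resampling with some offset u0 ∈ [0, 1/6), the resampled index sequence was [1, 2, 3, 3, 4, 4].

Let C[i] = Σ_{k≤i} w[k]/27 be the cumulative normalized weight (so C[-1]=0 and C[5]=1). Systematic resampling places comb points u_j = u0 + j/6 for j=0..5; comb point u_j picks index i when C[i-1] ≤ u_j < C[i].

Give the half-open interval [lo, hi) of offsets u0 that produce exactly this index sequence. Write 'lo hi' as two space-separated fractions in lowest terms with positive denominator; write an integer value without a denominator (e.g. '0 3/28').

4/27 1/6

C = [0, 7/27, 13/27, 19/27, 1, 1]
j=0 picked index 1: u0 ∈ [0, 7/27)
j=1 picked index 2: u0 ∈ [5/54, 17/54)
j=2 picked index 3: u0 ∈ [4/27, 10/27)
j=3 picked index 3: u0 ∈ [-1/54, 11/54)
j=4 picked index 4: u0 ∈ [1/27, 1/3)
j=5 picked index 4: u0 ∈ [-7/54, 1/6)
intersection: [4/27, 1/6)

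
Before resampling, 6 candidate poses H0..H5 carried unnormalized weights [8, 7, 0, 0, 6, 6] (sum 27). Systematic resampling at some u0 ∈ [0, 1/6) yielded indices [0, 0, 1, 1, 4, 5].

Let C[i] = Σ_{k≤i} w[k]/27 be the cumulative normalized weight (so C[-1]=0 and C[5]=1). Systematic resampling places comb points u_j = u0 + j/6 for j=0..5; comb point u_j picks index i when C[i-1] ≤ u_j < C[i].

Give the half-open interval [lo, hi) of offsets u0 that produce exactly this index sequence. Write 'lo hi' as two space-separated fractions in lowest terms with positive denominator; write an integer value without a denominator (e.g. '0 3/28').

C = [8/27, 5/9, 5/9, 5/9, 7/9, 1]
j=0 picked index 0: u0 ∈ [0, 8/27)
j=1 picked index 0: u0 ∈ [-1/6, 7/54)
j=2 picked index 1: u0 ∈ [-1/27, 2/9)
j=3 picked index 1: u0 ∈ [-11/54, 1/18)
j=4 picked index 4: u0 ∈ [-1/9, 1/9)
j=5 picked index 5: u0 ∈ [-1/18, 1/6)
intersection: [0, 1/18)

0 1/18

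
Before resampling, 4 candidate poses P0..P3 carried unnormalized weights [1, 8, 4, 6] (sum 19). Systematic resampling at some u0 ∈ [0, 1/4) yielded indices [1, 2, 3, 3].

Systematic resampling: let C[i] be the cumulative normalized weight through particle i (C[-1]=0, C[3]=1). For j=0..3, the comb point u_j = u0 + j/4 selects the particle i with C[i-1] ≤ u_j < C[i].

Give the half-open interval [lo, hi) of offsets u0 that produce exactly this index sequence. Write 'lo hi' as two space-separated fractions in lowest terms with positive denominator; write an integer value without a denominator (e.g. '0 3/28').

C = [1/19, 9/19, 13/19, 1]
j=0 picked index 1: u0 ∈ [1/19, 9/19)
j=1 picked index 2: u0 ∈ [17/76, 33/76)
j=2 picked index 3: u0 ∈ [7/38, 1/2)
j=3 picked index 3: u0 ∈ [-5/76, 1/4)
intersection: [17/76, 1/4)

17/76 1/4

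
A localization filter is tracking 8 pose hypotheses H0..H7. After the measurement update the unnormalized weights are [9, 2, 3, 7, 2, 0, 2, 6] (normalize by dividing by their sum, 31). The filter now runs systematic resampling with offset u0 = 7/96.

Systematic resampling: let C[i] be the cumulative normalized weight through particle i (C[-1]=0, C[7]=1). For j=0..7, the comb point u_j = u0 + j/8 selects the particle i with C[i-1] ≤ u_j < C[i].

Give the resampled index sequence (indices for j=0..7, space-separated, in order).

0 0 1 2 3 4 7 7

C = [9/31, 11/31, 14/31, 21/31, 23/31, 23/31, 25/31, 1]
j=0: u_0=7/96 ∈ [0, 9/31) → index 0
j=1: u_1=19/96 ∈ [0, 9/31) → index 0
j=2: u_2=31/96 ∈ [9/31, 11/31) → index 1
j=3: u_3=43/96 ∈ [11/31, 14/31) → index 2
j=4: u_4=55/96 ∈ [14/31, 21/31) → index 3
j=5: u_5=67/96 ∈ [21/31, 23/31) → index 4
j=6: u_6=79/96 ∈ [25/31, 1) → index 7
j=7: u_7=91/96 ∈ [25/31, 1) → index 7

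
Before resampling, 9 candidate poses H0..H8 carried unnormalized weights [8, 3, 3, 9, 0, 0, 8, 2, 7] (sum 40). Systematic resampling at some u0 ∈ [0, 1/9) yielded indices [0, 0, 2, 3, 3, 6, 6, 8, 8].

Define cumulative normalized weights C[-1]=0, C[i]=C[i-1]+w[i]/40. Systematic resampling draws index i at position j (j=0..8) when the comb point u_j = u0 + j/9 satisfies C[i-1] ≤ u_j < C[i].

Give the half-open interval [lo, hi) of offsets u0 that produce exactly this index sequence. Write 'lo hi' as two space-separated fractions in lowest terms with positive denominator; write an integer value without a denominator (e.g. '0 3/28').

C = [1/5, 11/40, 7/20, 23/40, 23/40, 23/40, 31/40, 33/40, 1]
j=0 picked index 0: u0 ∈ [0, 1/5)
j=1 picked index 0: u0 ∈ [-1/9, 4/45)
j=2 picked index 2: u0 ∈ [19/360, 23/180)
j=3 picked index 3: u0 ∈ [1/60, 29/120)
j=4 picked index 3: u0 ∈ [-17/180, 47/360)
j=5 picked index 6: u0 ∈ [7/360, 79/360)
j=6 picked index 6: u0 ∈ [-11/120, 13/120)
j=7 picked index 8: u0 ∈ [17/360, 2/9)
j=8 picked index 8: u0 ∈ [-23/360, 1/9)
intersection: [19/360, 4/45)

19/360 4/45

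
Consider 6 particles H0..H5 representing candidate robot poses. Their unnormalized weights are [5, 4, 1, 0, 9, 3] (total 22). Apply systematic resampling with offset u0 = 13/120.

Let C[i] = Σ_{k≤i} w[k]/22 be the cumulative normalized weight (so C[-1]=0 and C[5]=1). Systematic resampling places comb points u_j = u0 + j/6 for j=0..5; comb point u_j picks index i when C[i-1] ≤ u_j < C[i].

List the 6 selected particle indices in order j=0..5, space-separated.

0 1 2 4 4 5

C = [5/22, 9/22, 5/11, 5/11, 19/22, 1]
j=0: u_0=13/120 ∈ [0, 5/22) → index 0
j=1: u_1=11/40 ∈ [5/22, 9/22) → index 1
j=2: u_2=53/120 ∈ [9/22, 5/11) → index 2
j=3: u_3=73/120 ∈ [5/11, 19/22) → index 4
j=4: u_4=31/40 ∈ [5/11, 19/22) → index 4
j=5: u_5=113/120 ∈ [19/22, 1) → index 5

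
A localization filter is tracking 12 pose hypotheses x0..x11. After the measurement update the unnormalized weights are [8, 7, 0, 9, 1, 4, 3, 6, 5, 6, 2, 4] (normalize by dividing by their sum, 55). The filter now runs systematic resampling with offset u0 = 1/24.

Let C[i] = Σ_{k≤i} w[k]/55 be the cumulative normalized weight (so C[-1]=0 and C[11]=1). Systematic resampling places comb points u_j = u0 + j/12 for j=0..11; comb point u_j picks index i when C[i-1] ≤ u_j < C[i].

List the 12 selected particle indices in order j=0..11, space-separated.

C = [8/55, 3/11, 3/11, 24/55, 5/11, 29/55, 32/55, 38/55, 43/55, 49/55, 51/55, 1]
j=0: u_0=1/24 ∈ [0, 8/55) → index 0
j=1: u_1=1/8 ∈ [0, 8/55) → index 0
j=2: u_2=5/24 ∈ [8/55, 3/11) → index 1
j=3: u_3=7/24 ∈ [3/11, 24/55) → index 3
j=4: u_4=3/8 ∈ [3/11, 24/55) → index 3
j=5: u_5=11/24 ∈ [5/11, 29/55) → index 5
j=6: u_6=13/24 ∈ [29/55, 32/55) → index 6
j=7: u_7=5/8 ∈ [32/55, 38/55) → index 7
j=8: u_8=17/24 ∈ [38/55, 43/55) → index 8
j=9: u_9=19/24 ∈ [43/55, 49/55) → index 9
j=10: u_10=7/8 ∈ [43/55, 49/55) → index 9
j=11: u_11=23/24 ∈ [51/55, 1) → index 11

0 0 1 3 3 5 6 7 8 9 9 11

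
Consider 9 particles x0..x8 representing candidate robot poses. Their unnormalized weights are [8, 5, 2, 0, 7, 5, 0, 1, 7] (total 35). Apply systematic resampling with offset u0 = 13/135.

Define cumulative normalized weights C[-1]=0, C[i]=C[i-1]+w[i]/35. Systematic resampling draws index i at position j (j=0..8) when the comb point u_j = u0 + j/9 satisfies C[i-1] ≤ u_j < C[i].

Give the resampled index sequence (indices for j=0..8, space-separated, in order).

0 0 1 4 4 5 5 8 8

C = [8/35, 13/35, 3/7, 3/7, 22/35, 27/35, 27/35, 4/5, 1]
j=0: u_0=13/135 ∈ [0, 8/35) → index 0
j=1: u_1=28/135 ∈ [0, 8/35) → index 0
j=2: u_2=43/135 ∈ [8/35, 13/35) → index 1
j=3: u_3=58/135 ∈ [3/7, 22/35) → index 4
j=4: u_4=73/135 ∈ [3/7, 22/35) → index 4
j=5: u_5=88/135 ∈ [22/35, 27/35) → index 5
j=6: u_6=103/135 ∈ [22/35, 27/35) → index 5
j=7: u_7=118/135 ∈ [4/5, 1) → index 8
j=8: u_8=133/135 ∈ [4/5, 1) → index 8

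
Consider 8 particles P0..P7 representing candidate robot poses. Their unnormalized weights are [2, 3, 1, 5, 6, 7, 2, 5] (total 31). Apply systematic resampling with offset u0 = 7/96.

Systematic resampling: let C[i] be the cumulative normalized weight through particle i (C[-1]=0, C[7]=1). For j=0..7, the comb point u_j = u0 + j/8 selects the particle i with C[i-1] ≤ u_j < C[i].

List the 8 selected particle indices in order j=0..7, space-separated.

1 3 3 4 5 5 6 7

C = [2/31, 5/31, 6/31, 11/31, 17/31, 24/31, 26/31, 1]
j=0: u_0=7/96 ∈ [2/31, 5/31) → index 1
j=1: u_1=19/96 ∈ [6/31, 11/31) → index 3
j=2: u_2=31/96 ∈ [6/31, 11/31) → index 3
j=3: u_3=43/96 ∈ [11/31, 17/31) → index 4
j=4: u_4=55/96 ∈ [17/31, 24/31) → index 5
j=5: u_5=67/96 ∈ [17/31, 24/31) → index 5
j=6: u_6=79/96 ∈ [24/31, 26/31) → index 6
j=7: u_7=91/96 ∈ [26/31, 1) → index 7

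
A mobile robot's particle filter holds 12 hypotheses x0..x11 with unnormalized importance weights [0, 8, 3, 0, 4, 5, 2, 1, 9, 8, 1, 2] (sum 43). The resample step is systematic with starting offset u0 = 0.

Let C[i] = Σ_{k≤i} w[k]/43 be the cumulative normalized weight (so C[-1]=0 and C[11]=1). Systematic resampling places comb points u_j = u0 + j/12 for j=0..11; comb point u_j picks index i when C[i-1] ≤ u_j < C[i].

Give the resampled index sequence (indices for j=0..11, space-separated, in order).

1 1 1 2 4 5 6 8 8 9 9 9

C = [0, 8/43, 11/43, 11/43, 15/43, 20/43, 22/43, 23/43, 32/43, 40/43, 41/43, 1]
j=0: u_0=0 ∈ [0, 8/43) → index 1
j=1: u_1=1/12 ∈ [0, 8/43) → index 1
j=2: u_2=1/6 ∈ [0, 8/43) → index 1
j=3: u_3=1/4 ∈ [8/43, 11/43) → index 2
j=4: u_4=1/3 ∈ [11/43, 15/43) → index 4
j=5: u_5=5/12 ∈ [15/43, 20/43) → index 5
j=6: u_6=1/2 ∈ [20/43, 22/43) → index 6
j=7: u_7=7/12 ∈ [23/43, 32/43) → index 8
j=8: u_8=2/3 ∈ [23/43, 32/43) → index 8
j=9: u_9=3/4 ∈ [32/43, 40/43) → index 9
j=10: u_10=5/6 ∈ [32/43, 40/43) → index 9
j=11: u_11=11/12 ∈ [32/43, 40/43) → index 9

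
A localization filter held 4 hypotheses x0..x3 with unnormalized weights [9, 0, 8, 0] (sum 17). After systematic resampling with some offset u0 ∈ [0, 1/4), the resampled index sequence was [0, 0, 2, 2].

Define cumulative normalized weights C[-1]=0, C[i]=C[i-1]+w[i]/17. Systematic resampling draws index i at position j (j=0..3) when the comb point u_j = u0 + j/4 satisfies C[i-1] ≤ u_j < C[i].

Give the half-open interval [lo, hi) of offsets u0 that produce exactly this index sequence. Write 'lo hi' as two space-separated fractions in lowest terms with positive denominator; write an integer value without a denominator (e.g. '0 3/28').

1/34 1/4

C = [9/17, 9/17, 1, 1]
j=0 picked index 0: u0 ∈ [0, 9/17)
j=1 picked index 0: u0 ∈ [-1/4, 19/68)
j=2 picked index 2: u0 ∈ [1/34, 1/2)
j=3 picked index 2: u0 ∈ [-15/68, 1/4)
intersection: [1/34, 1/4)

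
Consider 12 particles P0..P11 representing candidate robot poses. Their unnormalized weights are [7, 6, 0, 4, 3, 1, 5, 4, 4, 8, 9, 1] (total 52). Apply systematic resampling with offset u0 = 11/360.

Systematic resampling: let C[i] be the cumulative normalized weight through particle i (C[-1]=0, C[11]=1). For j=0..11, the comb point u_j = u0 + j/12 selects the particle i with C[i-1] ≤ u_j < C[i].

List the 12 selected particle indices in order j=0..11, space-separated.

0 0 1 3 4 6 7 8 9 9 10 10

C = [7/52, 1/4, 1/4, 17/52, 5/13, 21/52, 1/2, 15/26, 17/26, 21/26, 51/52, 1]
j=0: u_0=11/360 ∈ [0, 7/52) → index 0
j=1: u_1=41/360 ∈ [0, 7/52) → index 0
j=2: u_2=71/360 ∈ [7/52, 1/4) → index 1
j=3: u_3=101/360 ∈ [1/4, 17/52) → index 3
j=4: u_4=131/360 ∈ [17/52, 5/13) → index 4
j=5: u_5=161/360 ∈ [21/52, 1/2) → index 6
j=6: u_6=191/360 ∈ [1/2, 15/26) → index 7
j=7: u_7=221/360 ∈ [15/26, 17/26) → index 8
j=8: u_8=251/360 ∈ [17/26, 21/26) → index 9
j=9: u_9=281/360 ∈ [17/26, 21/26) → index 9
j=10: u_10=311/360 ∈ [21/26, 51/52) → index 10
j=11: u_11=341/360 ∈ [21/26, 51/52) → index 10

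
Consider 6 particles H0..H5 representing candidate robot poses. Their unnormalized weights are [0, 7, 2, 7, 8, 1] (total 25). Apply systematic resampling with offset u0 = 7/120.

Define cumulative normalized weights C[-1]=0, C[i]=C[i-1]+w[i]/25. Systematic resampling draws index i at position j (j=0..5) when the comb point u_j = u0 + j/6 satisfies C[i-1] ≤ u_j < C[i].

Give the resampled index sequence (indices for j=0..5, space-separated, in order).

C = [0, 7/25, 9/25, 16/25, 24/25, 1]
j=0: u_0=7/120 ∈ [0, 7/25) → index 1
j=1: u_1=9/40 ∈ [0, 7/25) → index 1
j=2: u_2=47/120 ∈ [9/25, 16/25) → index 3
j=3: u_3=67/120 ∈ [9/25, 16/25) → index 3
j=4: u_4=29/40 ∈ [16/25, 24/25) → index 4
j=5: u_5=107/120 ∈ [16/25, 24/25) → index 4

1 1 3 3 4 4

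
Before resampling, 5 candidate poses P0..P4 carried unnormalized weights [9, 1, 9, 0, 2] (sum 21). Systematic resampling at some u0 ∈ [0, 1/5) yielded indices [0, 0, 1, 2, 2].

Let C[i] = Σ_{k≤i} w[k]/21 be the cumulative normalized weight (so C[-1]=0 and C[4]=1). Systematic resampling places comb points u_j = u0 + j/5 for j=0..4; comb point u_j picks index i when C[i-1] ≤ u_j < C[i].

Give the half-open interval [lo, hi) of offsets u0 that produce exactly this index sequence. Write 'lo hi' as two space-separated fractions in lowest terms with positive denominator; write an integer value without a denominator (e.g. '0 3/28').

C = [3/7, 10/21, 19/21, 19/21, 1]
j=0 picked index 0: u0 ∈ [0, 3/7)
j=1 picked index 0: u0 ∈ [-1/5, 8/35)
j=2 picked index 1: u0 ∈ [1/35, 8/105)
j=3 picked index 2: u0 ∈ [-13/105, 32/105)
j=4 picked index 2: u0 ∈ [-34/105, 11/105)
intersection: [1/35, 8/105)

1/35 8/105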